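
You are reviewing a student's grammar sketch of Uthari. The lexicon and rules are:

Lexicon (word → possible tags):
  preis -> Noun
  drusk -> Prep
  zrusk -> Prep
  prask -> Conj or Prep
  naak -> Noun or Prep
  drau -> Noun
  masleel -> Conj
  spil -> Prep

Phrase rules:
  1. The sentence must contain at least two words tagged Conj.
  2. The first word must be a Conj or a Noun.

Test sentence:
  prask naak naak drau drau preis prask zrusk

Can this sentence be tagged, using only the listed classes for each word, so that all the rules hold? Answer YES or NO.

YES

Candidates per position — 1:prask {Conj,Prep}; 2:naak {Noun,Prep}; 3:naak {Noun,Prep}; 4:drau {Noun}; 5:drau {Noun}; 6:preis {Noun}; 7:prask {Conj,Prep}; 8:zrusk {Prep}.
One satisfying assignment: Conj Prep Prep Noun Noun Noun Conj Prep.
Check: rule 1 ok; rule 2 ok.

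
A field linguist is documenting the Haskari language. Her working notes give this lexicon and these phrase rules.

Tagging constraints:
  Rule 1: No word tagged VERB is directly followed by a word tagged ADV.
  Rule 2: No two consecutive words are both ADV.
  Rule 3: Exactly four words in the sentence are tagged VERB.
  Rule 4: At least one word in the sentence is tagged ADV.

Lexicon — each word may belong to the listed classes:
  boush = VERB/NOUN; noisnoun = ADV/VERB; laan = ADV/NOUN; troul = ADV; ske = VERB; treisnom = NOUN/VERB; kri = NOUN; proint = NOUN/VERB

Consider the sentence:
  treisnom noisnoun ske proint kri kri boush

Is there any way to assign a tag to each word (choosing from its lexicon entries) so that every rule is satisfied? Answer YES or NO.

NO

Candidates per position — 1:treisnom {NOUN,VERB}; 2:noisnoun {ADV,VERB}; 3:ske {VERB}; 4:proint {NOUN,VERB}; 5:kri {NOUN}; 6:kri {NOUN}; 7:boush {VERB,NOUN}.
Every candidate sequence violates at least one rule; no consistent tagging exists.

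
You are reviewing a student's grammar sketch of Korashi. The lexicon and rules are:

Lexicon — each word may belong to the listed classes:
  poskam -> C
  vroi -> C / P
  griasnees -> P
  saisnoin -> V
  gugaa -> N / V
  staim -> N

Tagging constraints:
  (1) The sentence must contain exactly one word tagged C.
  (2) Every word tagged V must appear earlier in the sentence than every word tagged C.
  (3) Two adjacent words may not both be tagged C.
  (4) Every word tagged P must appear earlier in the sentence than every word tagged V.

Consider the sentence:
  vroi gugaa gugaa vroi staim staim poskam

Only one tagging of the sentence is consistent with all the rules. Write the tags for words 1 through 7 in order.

Candidates per position — 1:vroi {C,P}; 2:gugaa {N,V}; 3:gugaa {N,V}; 4:vroi {C,P}; 5:staim {N}; 6:staim {N}; 7:poskam {C}.
Position 1: C is ruled out by rule 1; that leaves P.
Position 4: C is ruled out by rule 1; that leaves P.
Position 2: V is ruled out by rule 4; that leaves N.
Position 3: V is ruled out by rule 4; that leaves N.
The unique satisfying tagging is: P N N P N N C.
Rule-by-rule: rule 1 satisfied; rule 2 satisfied; rule 3 satisfied; rule 4 satisfied.

P N N P N N C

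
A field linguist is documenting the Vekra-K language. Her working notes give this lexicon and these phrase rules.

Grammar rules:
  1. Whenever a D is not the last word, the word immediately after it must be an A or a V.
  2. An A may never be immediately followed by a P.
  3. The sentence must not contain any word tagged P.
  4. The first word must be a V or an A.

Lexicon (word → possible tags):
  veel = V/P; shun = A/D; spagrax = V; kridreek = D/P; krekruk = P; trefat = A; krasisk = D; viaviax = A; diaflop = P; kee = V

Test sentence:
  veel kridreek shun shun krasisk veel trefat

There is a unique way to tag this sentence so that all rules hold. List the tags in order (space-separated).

Candidates per position — 1:veel {V,P}; 2:kridreek {D,P}; 3:shun {A,D}; 4:shun {A,D}; 5:krasisk {D}; 6:veel {V,P}; 7:trefat {A}.
At position 1, choosing P makes rule 3 impossible to satisfy; hence V.
At position 2, choosing P makes rule 3 impossible to satisfy; hence D.
At position 3, choosing D makes rule 1 impossible to satisfy; hence A.
At position 4, choosing D makes rule 1 impossible to satisfy; hence A.
At position 6, choosing P makes rule 1 impossible to satisfy; hence V.
The unique satisfying tagging is: V D A A D V A.
Rule-by-rule: rule 1 ✓; rule 2 ✓; rule 3 ✓; rule 4 ✓.

V D A A D V A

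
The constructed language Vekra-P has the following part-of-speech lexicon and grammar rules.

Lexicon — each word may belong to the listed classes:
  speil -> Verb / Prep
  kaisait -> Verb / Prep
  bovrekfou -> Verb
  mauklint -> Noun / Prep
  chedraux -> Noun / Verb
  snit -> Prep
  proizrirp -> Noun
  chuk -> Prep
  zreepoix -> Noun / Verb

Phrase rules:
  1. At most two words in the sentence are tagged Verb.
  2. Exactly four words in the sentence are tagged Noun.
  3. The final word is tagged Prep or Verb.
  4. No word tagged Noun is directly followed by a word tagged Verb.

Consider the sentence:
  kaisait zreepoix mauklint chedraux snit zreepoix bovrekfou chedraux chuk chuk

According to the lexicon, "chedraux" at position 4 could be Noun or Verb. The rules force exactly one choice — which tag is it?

Noun

Candidates per position — 1:kaisait {Verb,Prep}; 2:zreepoix {Noun,Verb}; 3:mauklint {Noun,Prep}; 4:chedraux {Noun,Verb}; 5:snit {Prep}; 6:zreepoix {Noun,Verb}; 7:bovrekfou {Verb}; 8:chedraux {Noun,Verb}; 9:chuk {Prep}; 10:chuk {Prep}.
If word 6 were Noun, no tagging could satisfy rule 4; so word 6 is Verb.
If word 8 were Verb, no tagging could satisfy rule 1; so word 8 is Noun.
If word 1 were Verb, no tagging could satisfy rule 1; so word 1 is Prep.
If word 2 were Verb, no tagging could satisfy rule 1; so word 2 is Noun.
If word 3 were Prep, no tagging could satisfy rule 2; so word 3 is Noun.
If word 4 were Verb, no tagging could satisfy rule 1; so word 4 is Noun.
So the tagging must be: Prep Noun Noun Noun Prep Verb Verb Noun Prep Prep.
Verifying each rule — rule 1 ✓; rule 2 ✓; rule 3 ✓; rule 4 ✓.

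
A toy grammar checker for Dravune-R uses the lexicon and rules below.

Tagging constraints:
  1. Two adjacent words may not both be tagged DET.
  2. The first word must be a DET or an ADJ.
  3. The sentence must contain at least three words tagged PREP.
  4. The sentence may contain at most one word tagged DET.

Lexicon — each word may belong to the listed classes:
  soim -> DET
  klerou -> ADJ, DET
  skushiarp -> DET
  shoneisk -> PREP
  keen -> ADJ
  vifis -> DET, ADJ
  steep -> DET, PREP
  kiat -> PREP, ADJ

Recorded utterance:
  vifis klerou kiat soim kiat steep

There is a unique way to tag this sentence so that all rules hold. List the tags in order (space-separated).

ADJ ADJ PREP DET PREP PREP

Candidates per position — 1:vifis {DET,ADJ}; 2:klerou {ADJ,DET}; 3:kiat {PREP,ADJ}; 4:soim {DET}; 5:kiat {PREP,ADJ}; 6:steep {DET,PREP}.
Position 1: tagging it DET would leave rule 4 unsatisfiable, so it must be ADJ.
Position 2: tagging it DET would leave rule 4 unsatisfiable, so it must be ADJ.
Position 3: tagging it ADJ would leave rule 3 unsatisfiable, so it must be PREP.
Position 5: tagging it ADJ would leave rule 3 unsatisfiable, so it must be PREP.
Position 6: tagging it DET would leave rule 3 unsatisfiable, so it must be PREP.
The only consistent sequence is: ADJ ADJ PREP DET PREP PREP.
Checking: rule 1 ok; rule 2 ok; rule 3 ok; rule 4 ok.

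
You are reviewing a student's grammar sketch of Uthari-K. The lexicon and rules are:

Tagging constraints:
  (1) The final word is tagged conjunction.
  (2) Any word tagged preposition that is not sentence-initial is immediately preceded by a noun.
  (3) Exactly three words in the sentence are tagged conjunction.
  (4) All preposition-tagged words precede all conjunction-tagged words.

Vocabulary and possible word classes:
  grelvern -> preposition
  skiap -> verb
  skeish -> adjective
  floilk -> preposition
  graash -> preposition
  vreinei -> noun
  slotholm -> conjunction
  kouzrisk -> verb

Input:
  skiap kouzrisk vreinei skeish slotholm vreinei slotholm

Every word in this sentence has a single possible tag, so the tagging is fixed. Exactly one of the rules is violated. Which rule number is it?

Fixed tagging: verb verb noun adjective conjunction noun conjunction.
Rule check: R1 holds, R2 holds, R3 violated, R4 holds.
Only rule 3 fails.

3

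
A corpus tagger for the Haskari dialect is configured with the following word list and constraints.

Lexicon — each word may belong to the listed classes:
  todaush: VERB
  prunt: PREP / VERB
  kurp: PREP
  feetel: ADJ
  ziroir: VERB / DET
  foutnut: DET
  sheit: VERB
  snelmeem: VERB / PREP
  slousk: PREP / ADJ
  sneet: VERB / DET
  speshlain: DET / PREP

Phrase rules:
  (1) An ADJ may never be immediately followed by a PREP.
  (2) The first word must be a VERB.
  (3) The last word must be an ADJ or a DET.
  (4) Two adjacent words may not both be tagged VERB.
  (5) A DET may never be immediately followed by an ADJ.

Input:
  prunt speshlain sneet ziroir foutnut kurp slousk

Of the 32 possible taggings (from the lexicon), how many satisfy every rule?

6

Candidates per position — 1:prunt {PREP,VERB}; 2:speshlain {DET,PREP}; 3:sneet {VERB,DET}; 4:ziroir {VERB,DET}; 5:foutnut {DET}; 6:kurp {PREP}; 7:slousk {PREP,ADJ}.
There are 32 candidate sequences in total.
Checking each against the rules leaves 6 sequences.
Count = 6.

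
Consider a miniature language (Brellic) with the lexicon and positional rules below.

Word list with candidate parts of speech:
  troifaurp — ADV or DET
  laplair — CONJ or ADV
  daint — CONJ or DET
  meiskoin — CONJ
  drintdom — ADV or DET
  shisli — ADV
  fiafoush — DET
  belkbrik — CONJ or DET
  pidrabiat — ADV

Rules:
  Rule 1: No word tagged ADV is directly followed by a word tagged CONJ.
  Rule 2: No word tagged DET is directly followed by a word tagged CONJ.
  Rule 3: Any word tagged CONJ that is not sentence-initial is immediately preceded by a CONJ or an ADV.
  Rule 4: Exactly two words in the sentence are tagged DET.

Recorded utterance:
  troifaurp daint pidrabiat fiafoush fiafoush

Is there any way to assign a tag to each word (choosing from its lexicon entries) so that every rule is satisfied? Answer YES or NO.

Candidates per position — 1:troifaurp {ADV,DET}; 2:daint {CONJ,DET}; 3:pidrabiat {ADV}; 4:fiafoush {DET}; 5:fiafoush {DET}.
Every candidate sequence violates at least one rule; no consistent tagging exists.

NO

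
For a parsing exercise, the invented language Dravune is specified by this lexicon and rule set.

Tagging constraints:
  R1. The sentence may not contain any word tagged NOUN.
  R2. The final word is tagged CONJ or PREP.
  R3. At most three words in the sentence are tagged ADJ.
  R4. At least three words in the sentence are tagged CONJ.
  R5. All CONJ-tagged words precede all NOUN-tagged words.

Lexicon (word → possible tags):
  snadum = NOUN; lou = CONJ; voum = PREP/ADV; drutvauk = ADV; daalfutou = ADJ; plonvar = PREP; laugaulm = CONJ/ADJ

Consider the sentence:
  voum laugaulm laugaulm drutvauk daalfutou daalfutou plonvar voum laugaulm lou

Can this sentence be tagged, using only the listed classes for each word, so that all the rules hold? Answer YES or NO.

Candidates per position — 1:voum {PREP,ADV}; 2:laugaulm {CONJ,ADJ}; 3:laugaulm {CONJ,ADJ}; 4:drutvauk {ADV}; 5:daalfutou {ADJ}; 6:daalfutou {ADJ}; 7:plonvar {PREP}; 8:voum {PREP,ADV}; 9:laugaulm {CONJ,ADJ}; 10:lou {CONJ}.
One satisfying assignment: ADV CONJ CONJ ADV ADJ ADJ PREP PREP CONJ CONJ.
Checking: rule 1 ✓; rule 2 ✓; rule 3 ✓; rule 4 ✓; rule 5 ✓.

YES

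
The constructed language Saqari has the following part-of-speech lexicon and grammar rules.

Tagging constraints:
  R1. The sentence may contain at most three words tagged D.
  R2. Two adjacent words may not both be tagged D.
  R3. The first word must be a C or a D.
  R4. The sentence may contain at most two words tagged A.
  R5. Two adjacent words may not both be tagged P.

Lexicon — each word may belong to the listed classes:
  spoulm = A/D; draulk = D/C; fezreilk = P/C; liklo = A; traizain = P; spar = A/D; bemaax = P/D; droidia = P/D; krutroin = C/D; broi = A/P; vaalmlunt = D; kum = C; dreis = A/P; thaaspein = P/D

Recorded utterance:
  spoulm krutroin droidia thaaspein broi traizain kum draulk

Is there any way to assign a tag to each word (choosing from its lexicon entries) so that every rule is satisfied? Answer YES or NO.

Candidates per position — 1:spoulm {A,D}; 2:krutroin {C,D}; 3:droidia {P,D}; 4:thaaspein {P,D}; 5:broi {A,P}; 6:traizain {P}; 7:kum {C}; 8:draulk {D,C}.
One satisfying assignment: D C D P A P C D.
Verifying each rule — rule 1 ok; rule 2 ok; rule 3 ok; rule 4 ok; rule 5 ok.

YES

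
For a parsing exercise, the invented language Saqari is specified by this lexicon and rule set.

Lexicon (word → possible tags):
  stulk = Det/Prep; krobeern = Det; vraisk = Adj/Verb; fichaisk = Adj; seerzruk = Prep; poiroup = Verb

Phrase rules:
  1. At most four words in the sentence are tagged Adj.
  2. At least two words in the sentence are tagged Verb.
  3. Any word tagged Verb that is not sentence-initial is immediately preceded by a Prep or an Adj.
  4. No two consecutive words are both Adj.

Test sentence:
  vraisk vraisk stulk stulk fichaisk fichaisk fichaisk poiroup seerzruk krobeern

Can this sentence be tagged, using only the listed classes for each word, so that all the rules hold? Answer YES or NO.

NO

Candidates per position — 1:vraisk {Adj,Verb}; 2:vraisk {Adj,Verb}; 3:stulk {Det,Prep}; 4:stulk {Det,Prep}; 5:fichaisk {Adj}; 6:fichaisk {Adj}; 7:fichaisk {Adj}; 8:poiroup {Verb}; 9:seerzruk {Prep}; 10:krobeern {Det}.
Rule 4 cannot be satisfied by any choice of tags from the lexicon.
So there is no consistent tagging.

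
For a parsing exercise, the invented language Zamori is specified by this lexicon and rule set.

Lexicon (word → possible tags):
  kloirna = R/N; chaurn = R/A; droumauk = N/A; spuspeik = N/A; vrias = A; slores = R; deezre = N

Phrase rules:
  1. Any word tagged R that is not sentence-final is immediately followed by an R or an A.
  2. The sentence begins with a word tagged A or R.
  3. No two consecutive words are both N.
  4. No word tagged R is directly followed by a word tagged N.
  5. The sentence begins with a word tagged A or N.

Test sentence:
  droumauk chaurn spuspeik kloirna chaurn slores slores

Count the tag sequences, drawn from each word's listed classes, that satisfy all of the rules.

Candidates per position — 1:droumauk {N,A}; 2:chaurn {R,A}; 3:spuspeik {N,A}; 4:kloirna {R,N}; 5:chaurn {R,A}; 6:slores {R}; 7:slores {R}.
There are 32 candidate sequences in total.
Checking each against the rules leaves 10 sequences.
Count = 10.

10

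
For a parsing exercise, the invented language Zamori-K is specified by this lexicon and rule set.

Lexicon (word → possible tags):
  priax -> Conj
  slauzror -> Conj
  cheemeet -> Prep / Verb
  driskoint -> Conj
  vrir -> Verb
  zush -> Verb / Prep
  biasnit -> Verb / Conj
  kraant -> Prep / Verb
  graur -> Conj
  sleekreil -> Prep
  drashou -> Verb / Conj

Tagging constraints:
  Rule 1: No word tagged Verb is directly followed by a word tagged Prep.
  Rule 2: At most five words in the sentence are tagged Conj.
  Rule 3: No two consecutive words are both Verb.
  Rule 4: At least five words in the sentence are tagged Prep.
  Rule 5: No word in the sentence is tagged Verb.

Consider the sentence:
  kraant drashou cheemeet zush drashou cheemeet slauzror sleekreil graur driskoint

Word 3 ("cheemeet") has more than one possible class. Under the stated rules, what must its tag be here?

Candidates per position — 1:kraant {Prep,Verb}; 2:drashou {Verb,Conj}; 3:cheemeet {Prep,Verb}; 4:zush {Verb,Prep}; 5:drashou {Verb,Conj}; 6:cheemeet {Prep,Verb}; 7:slauzror {Conj}; 8:sleekreil {Prep}; 9:graur {Conj}; 10:driskoint {Conj}.
Position 1: tagging it Verb would leave rule 4 unsatisfiable, so it must be Prep.
Position 2: tagging it Verb would leave rule 5 unsatisfiable, so it must be Conj.
Position 3: tagging it Verb would leave rule 4 unsatisfiable, so it must be Prep.
Position 4: tagging it Verb would leave rule 4 unsatisfiable, so it must be Prep.
Position 5: tagging it Verb would leave rule 5 unsatisfiable, so it must be Conj.
Position 6: tagging it Verb would leave rule 4 unsatisfiable, so it must be Prep.
The unique satisfying tagging is: Prep Conj Prep Prep Conj Prep Conj Prep Conj Conj.
Checking: rule 1 ok; rule 2 ok; rule 3 ok; rule 4 ok; rule 5 ok.

Prep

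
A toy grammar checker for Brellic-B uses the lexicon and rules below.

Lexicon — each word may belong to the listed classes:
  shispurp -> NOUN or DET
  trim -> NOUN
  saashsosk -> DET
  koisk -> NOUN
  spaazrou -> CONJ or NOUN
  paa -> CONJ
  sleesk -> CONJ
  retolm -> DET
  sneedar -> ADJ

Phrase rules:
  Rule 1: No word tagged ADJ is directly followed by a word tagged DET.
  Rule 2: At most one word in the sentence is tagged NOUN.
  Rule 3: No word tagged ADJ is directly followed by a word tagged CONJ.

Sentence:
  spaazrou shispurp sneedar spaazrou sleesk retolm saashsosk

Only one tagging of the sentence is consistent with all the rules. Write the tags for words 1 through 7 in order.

Candidates per position — 1:spaazrou {CONJ,NOUN}; 2:shispurp {NOUN,DET}; 3:sneedar {ADJ}; 4:spaazrou {CONJ,NOUN}; 5:sleesk {CONJ}; 6:retolm {DET}; 7:saashsosk {DET}.
Word 4 cannot be CONJ — rule 3 would then fail for every completion. It is NOUN.
Word 1 cannot be NOUN — rule 2 would then fail for every completion. It is CONJ.
Word 2 cannot be NOUN — rule 2 would then fail for every completion. It is DET.
The only consistent sequence is: CONJ DET ADJ NOUN CONJ DET DET.
Checking: rule 1 ✓; rule 2 ✓; rule 3 ✓.

CONJ DET ADJ NOUN CONJ DET DET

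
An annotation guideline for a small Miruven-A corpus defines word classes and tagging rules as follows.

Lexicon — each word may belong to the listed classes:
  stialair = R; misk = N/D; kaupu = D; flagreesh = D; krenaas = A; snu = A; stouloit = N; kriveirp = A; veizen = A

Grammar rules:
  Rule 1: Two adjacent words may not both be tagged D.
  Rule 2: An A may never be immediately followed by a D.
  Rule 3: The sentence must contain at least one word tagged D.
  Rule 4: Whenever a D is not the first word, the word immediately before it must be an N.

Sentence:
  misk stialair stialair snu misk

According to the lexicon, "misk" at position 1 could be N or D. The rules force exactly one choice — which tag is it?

Candidates per position — 1:misk {N,D}; 2:stialair {R}; 3:stialair {R}; 4:snu {A}; 5:misk {N,D}.
At position 5, choosing D makes rule 2 impossible to satisfy; hence N.
At position 1, choosing N makes rule 3 impossible to satisfy; hence D.
So the tagging must be: D R R A N.
Checking: rule 1 ✓; rule 2 ✓; rule 3 ✓; rule 4 ✓.

D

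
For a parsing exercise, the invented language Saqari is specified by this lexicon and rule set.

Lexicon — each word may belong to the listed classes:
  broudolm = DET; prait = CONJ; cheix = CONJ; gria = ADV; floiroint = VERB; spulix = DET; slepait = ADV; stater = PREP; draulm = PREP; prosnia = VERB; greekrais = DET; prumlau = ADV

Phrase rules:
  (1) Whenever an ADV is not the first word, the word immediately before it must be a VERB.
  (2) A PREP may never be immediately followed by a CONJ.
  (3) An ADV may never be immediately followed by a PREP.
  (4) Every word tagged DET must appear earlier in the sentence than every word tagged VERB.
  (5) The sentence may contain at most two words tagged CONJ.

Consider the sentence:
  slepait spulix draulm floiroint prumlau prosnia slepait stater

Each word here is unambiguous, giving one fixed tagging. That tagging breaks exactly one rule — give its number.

3

Fixed tagging: ADV DET PREP VERB ADV VERB ADV PREP.
Checking each rule: R1 pass, R2 pass, R3 fail, R4 pass, R5 pass.
Only rule 3 fails.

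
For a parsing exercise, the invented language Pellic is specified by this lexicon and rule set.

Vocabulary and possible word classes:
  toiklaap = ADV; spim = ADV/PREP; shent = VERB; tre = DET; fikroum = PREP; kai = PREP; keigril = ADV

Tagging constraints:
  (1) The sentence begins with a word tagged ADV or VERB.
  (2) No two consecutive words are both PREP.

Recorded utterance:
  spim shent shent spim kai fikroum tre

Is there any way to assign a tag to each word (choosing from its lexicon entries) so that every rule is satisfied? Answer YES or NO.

Candidates per position — 1:spim {ADV,PREP}; 2:shent {VERB}; 3:shent {VERB}; 4:spim {ADV,PREP}; 5:kai {PREP}; 6:fikroum {PREP}; 7:tre {DET}.
Rule 2 cannot be satisfied by any choice of tags from the lexicon.
So there is no consistent tagging.

NO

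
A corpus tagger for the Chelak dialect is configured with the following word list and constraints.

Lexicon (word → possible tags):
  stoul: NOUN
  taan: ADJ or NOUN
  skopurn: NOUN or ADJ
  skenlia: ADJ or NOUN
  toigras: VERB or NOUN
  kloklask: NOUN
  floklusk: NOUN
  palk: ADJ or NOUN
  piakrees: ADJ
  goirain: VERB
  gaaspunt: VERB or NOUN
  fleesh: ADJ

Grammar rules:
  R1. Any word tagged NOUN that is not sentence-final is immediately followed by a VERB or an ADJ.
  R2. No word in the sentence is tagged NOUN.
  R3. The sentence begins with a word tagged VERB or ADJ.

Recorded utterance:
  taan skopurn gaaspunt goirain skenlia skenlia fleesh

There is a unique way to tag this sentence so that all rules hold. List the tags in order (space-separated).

Candidates per position — 1:taan {ADJ,NOUN}; 2:skopurn {NOUN,ADJ}; 3:gaaspunt {VERB,NOUN}; 4:goirain {VERB}; 5:skenlia {ADJ,NOUN}; 6:skenlia {ADJ,NOUN}; 7:fleesh {ADJ}.
At position 1, choosing NOUN makes rule 2 impossible to satisfy; hence ADJ.
At position 2, choosing NOUN makes rule 2 impossible to satisfy; hence ADJ.
At position 3, choosing NOUN makes rule 2 impossible to satisfy; hence VERB.
At position 5, choosing NOUN makes rule 2 impossible to satisfy; hence ADJ.
At position 6, choosing NOUN makes rule 2 impossible to satisfy; hence ADJ.
So the tagging must be: ADJ ADJ VERB VERB ADJ ADJ ADJ.
Checking: rule 1 ok; rule 2 ok; rule 3 ok.

ADJ ADJ VERB VERB ADJ ADJ ADJ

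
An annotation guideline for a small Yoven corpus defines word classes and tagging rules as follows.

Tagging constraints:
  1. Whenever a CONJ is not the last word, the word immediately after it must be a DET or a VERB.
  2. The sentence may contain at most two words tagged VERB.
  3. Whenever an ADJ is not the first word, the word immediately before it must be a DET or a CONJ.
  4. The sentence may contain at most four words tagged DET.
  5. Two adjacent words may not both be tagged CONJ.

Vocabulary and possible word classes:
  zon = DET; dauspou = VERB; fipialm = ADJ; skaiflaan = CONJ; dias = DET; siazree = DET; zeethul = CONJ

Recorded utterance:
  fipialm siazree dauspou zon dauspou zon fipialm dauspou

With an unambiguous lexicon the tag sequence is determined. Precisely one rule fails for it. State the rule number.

2

Fixed tagging: ADJ DET VERB DET VERB DET ADJ VERB.
Applying the rules: R1 pass, R2 fail, R3 pass, R4 pass, R5 pass.
Only rule 2 fails.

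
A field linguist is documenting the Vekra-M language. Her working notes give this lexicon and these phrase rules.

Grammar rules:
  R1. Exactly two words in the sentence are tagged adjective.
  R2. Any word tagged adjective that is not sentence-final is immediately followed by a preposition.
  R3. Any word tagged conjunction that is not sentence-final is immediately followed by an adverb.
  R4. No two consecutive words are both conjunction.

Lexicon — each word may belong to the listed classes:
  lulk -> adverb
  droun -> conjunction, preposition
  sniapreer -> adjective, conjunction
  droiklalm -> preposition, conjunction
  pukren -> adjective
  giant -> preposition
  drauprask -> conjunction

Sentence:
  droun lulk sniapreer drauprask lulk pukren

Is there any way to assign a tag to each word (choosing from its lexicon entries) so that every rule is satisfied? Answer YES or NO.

NO

Candidates per position — 1:droun {conjunction,preposition}; 2:lulk {adverb}; 3:sniapreer {adjective,conjunction}; 4:drauprask {conjunction}; 5:lulk {adverb}; 6:pukren {adjective}.
Every candidate sequence violates at least one rule; no consistent tagging exists.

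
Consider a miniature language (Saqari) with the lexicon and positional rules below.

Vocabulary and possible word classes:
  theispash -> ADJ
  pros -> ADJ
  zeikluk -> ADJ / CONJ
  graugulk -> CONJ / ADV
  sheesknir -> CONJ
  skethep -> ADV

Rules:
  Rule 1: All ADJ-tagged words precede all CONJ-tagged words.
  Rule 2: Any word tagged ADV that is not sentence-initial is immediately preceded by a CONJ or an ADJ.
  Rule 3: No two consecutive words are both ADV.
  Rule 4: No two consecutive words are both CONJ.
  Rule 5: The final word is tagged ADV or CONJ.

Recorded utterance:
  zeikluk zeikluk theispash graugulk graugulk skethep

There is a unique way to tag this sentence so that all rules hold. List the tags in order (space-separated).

Candidates per position — 1:zeikluk {ADJ,CONJ}; 2:zeikluk {ADJ,CONJ}; 3:theispash {ADJ}; 4:graugulk {CONJ,ADV}; 5:graugulk {CONJ,ADV}; 6:skethep {ADV}.
Position 1: tagging it CONJ would leave rule 1 unsatisfiable, so it must be ADJ.
Position 2: tagging it CONJ would leave rule 1 unsatisfiable, so it must be ADJ.
Position 5: tagging it ADV would leave rule 2 unsatisfiable, so it must be CONJ.
Position 4: tagging it CONJ would leave rule 4 unsatisfiable, so it must be ADV.
That leaves exactly one tagging: ADJ ADJ ADJ ADV CONJ ADV.
Rule-by-rule: rule 1 ✓; rule 2 ✓; rule 3 ✓; rule 4 ✓; rule 5 ✓.

ADJ ADJ ADJ ADV CONJ ADV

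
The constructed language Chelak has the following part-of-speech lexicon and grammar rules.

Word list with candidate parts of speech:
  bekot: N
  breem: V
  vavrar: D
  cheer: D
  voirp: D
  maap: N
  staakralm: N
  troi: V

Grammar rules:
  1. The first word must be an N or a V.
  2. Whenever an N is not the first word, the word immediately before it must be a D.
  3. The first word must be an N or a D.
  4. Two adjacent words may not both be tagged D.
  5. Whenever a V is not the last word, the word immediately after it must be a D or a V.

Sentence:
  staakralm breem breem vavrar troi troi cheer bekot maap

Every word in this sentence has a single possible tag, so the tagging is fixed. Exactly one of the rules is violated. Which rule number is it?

2

Fixed tagging: N V V D V V D N N.
Applying the rules: R1 pass, R2 fail, R3 pass, R4 pass, R5 pass.
Only rule 2 fails.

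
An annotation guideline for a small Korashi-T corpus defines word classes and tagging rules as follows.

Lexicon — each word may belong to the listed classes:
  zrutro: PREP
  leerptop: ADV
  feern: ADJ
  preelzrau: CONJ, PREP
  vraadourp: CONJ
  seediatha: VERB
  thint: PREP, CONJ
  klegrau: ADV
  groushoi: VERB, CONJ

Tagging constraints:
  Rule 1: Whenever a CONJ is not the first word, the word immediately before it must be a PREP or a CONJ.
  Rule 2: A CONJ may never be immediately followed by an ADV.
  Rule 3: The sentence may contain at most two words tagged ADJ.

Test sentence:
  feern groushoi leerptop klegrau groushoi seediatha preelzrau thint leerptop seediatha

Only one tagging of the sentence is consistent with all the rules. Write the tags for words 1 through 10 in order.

Candidates per position — 1:feern {ADJ}; 2:groushoi {VERB,CONJ}; 3:leerptop {ADV}; 4:klegrau {ADV}; 5:groushoi {VERB,CONJ}; 6:seediatha {VERB}; 7:preelzrau {CONJ,PREP}; 8:thint {PREP,CONJ}; 9:leerptop {ADV}; 10:seediatha {VERB}.
At position 2, choosing CONJ makes rule 1 impossible to satisfy; hence VERB.
At position 5, choosing CONJ makes rule 1 impossible to satisfy; hence VERB.
At position 7, choosing CONJ makes rule 1 impossible to satisfy; hence PREP.
At position 8, choosing CONJ makes rule 2 impossible to satisfy; hence PREP.
That leaves exactly one tagging: ADJ VERB ADV ADV VERB VERB PREP PREP ADV VERB.
Verifying each rule — rule 1 satisfied; rule 2 satisfied; rule 3 satisfied.

ADJ VERB ADV ADV VERB VERB PREP PREP ADV VERB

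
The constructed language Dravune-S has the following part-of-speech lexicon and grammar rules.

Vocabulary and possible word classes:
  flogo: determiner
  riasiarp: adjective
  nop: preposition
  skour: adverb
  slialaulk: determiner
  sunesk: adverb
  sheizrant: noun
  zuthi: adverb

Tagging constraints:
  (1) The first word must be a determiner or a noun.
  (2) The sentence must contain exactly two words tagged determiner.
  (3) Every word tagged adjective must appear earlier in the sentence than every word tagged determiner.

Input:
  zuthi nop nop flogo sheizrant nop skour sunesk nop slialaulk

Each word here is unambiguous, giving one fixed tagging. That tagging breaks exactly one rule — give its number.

Fixed tagging: adverb preposition preposition determiner noun preposition adverb adverb preposition determiner.
Applying the rules: R1 fail, R2 pass, R3 pass.
Only rule 1 fails.

1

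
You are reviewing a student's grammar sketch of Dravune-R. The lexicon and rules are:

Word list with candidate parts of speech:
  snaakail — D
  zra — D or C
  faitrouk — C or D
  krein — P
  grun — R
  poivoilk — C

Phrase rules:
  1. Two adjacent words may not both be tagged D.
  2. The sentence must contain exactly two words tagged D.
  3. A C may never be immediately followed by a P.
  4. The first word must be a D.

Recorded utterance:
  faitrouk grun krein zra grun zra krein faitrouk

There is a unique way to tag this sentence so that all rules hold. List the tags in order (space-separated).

D R P C R D P C

Candidates per position — 1:faitrouk {C,D}; 2:grun {R}; 3:krein {P}; 4:zra {D,C}; 5:grun {R}; 6:zra {D,C}; 7:krein {P}; 8:faitrouk {C,D}.
If word 1 were C, no tagging could satisfy rule 4; so word 1 is D.
If word 6 were C, no tagging could satisfy rule 3; so word 6 is D.
If word 8 were D, no tagging could satisfy rule 2; so word 8 is C.
If word 4 were D, no tagging could satisfy rule 2; so word 4 is C.
That leaves exactly one tagging: D R P C R D P C.
Rule-by-rule: rule 1 ✓; rule 2 ✓; rule 3 ✓; rule 4 ✓.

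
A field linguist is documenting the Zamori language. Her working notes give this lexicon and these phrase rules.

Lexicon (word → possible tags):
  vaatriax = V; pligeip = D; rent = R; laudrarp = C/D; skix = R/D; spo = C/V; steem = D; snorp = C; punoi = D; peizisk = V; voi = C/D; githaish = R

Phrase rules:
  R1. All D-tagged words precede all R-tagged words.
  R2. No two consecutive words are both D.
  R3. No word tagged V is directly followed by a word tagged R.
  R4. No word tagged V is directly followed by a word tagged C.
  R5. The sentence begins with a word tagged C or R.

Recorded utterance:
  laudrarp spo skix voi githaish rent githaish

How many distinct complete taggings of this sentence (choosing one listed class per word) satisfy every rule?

3

Candidates per position — 1:laudrarp {C,D}; 2:spo {C,V}; 3:skix {R,D}; 4:voi {C,D}; 5:githaish {R}; 6:rent {R}; 7:githaish {R}.
There are 16 candidate sequences in total.
The sequences that satisfy every rule: C C R C R R R; C C D C R R R; C V D C R R R.
Count = 3.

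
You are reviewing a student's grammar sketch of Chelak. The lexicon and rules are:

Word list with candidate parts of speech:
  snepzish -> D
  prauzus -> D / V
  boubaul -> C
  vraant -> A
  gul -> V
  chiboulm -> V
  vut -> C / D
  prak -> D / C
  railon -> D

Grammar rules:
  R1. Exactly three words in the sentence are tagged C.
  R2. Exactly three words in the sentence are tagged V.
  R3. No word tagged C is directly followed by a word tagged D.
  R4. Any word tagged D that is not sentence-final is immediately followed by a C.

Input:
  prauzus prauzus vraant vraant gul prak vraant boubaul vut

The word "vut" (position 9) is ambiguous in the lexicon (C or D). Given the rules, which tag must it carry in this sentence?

C

Candidates per position — 1:prauzus {D,V}; 2:prauzus {D,V}; 3:vraant {A}; 4:vraant {A}; 5:gul {V}; 6:prak {D,C}; 7:vraant {A}; 8:boubaul {C}; 9:vut {C,D}.
Position 1: D is ruled out by rule 2; that leaves V.
Position 2: D is ruled out by rule 2; that leaves V.
Position 6: D is ruled out by rule 1; that leaves C.
Position 9: D is ruled out by rule 1; that leaves C.
The only consistent sequence is: V V A A V C A C C.
Checking: rule 1 ok; rule 2 ok; rule 3 ok; rule 4 ok.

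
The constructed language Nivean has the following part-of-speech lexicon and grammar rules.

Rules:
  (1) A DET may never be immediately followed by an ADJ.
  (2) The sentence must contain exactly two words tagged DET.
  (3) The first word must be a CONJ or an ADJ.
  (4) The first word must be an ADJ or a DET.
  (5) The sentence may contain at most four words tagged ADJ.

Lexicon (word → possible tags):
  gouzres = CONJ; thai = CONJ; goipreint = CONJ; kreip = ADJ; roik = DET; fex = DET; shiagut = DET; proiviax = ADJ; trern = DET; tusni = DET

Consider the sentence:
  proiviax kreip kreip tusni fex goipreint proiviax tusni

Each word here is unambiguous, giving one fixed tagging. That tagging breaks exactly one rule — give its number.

2

Fixed tagging: ADJ ADJ ADJ DET DET CONJ ADJ DET.
Checking each rule: R1 ok, R2 fails, R3 ok, R4 ok, R5 ok.
Only rule 2 fails.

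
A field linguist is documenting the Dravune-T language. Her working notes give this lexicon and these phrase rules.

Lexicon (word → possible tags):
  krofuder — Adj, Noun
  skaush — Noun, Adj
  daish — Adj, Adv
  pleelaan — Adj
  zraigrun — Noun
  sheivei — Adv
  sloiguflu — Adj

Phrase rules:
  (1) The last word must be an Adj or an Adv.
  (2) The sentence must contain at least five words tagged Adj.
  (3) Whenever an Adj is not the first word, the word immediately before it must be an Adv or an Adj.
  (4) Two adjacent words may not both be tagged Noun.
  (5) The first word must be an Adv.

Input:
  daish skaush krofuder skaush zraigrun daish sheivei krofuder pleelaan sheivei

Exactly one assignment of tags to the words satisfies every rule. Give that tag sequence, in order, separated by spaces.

Adv Adj Adj Adj Noun Adv Adv Adj Adj Adv

Candidates per position — 1:daish {Adj,Adv}; 2:skaush {Noun,Adj}; 3:krofuder {Adj,Noun}; 4:skaush {Noun,Adj}; 5:zraigrun {Noun}; 6:daish {Adj,Adv}; 7:sheivei {Adv}; 8:krofuder {Adj,Noun}; 9:pleelaan {Adj}; 10:sheivei {Adv}.
Position 1: tagging it Adj would leave rule 5 unsatisfiable, so it must be Adv.
Position 4: tagging it Noun would leave rule 4 unsatisfiable, so it must be Adj.
Position 6: tagging it Adj would leave rule 3 unsatisfiable, so it must be Adv.
Position 8: tagging it Noun would leave rule 2 unsatisfiable, so it must be Adj.
Position 2: tagging it Noun would leave rule 2 unsatisfiable, so it must be Adj.
Position 3: tagging it Noun would leave rule 2 unsatisfiable, so it must be Adj.
The only consistent sequence is: Adv Adj Adj Adj Noun Adv Adv Adj Adj Adv.
Checking: rule 1 holds; rule 2 holds; rule 3 holds; rule 4 holds; rule 5 holds.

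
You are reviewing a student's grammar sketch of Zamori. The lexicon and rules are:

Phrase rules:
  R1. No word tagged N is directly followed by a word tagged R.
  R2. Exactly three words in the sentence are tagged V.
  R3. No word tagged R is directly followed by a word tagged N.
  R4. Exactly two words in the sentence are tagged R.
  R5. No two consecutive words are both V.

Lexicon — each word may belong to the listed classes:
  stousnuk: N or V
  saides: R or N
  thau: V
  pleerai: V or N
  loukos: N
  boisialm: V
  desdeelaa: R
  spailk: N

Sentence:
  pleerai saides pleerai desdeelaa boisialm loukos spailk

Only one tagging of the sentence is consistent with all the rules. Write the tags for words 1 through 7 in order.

Candidates per position — 1:pleerai {V,N}; 2:saides {R,N}; 3:pleerai {V,N}; 4:desdeelaa {R}; 5:boisialm {V}; 6:loukos {N}; 7:spailk {N}.
Position 1: N is ruled out by rule 2; that leaves V.
Position 2: N is ruled out by rule 4; that leaves R.
Position 3: N is ruled out by rule 1; that leaves V.
The unique satisfying tagging is: V R V R V N N.
Rule-by-rule: rule 1 holds; rule 2 holds; rule 3 holds; rule 4 holds; rule 5 holds.

V R V R V N N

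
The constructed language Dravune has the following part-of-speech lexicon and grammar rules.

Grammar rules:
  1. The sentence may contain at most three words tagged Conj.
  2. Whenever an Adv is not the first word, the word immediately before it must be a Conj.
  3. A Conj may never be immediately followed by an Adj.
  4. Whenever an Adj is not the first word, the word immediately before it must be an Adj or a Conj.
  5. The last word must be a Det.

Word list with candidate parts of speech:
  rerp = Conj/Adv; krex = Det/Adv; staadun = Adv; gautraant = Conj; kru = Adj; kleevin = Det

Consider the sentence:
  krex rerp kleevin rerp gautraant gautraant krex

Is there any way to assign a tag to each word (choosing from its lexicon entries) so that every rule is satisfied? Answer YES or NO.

Candidates per position — 1:krex {Det,Adv}; 2:rerp {Conj,Adv}; 3:kleevin {Det}; 4:rerp {Conj,Adv}; 5:gautraant {Conj}; 6:gautraant {Conj}; 7:krex {Det,Adv}.
Every candidate sequence violates at least one rule; no consistent tagging exists.

NO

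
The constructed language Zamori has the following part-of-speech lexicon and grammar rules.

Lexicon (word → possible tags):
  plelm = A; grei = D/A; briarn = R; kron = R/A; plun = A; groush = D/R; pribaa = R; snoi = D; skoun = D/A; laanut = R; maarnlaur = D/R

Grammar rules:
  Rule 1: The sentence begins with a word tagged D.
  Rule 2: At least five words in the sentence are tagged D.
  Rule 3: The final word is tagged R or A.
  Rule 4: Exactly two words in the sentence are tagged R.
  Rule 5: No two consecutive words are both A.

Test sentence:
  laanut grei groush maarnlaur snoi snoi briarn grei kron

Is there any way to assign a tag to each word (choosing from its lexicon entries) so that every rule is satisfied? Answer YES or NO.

NO

Candidates per position — 1:laanut {R}; 2:grei {D,A}; 3:groush {D,R}; 4:maarnlaur {D,R}; 5:snoi {D}; 6:snoi {D}; 7:briarn {R}; 8:grei {D,A}; 9:kron {R,A}.
Rule 1 cannot be satisfied by any choice of tags from the lexicon.
So there is no consistent tagging.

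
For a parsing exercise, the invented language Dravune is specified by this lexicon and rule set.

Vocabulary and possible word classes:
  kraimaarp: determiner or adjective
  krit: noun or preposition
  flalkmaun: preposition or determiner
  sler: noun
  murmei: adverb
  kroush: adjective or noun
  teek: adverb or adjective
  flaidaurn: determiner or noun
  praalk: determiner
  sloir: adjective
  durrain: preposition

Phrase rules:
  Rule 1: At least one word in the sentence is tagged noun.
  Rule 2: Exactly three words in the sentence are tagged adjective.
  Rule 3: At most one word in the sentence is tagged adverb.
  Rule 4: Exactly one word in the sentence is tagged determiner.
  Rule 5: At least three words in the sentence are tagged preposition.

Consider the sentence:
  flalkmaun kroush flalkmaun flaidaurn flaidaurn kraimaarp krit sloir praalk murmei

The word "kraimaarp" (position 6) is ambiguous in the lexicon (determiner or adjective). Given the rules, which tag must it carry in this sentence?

adjective

Candidates per position — 1:flalkmaun {preposition,determiner}; 2:kroush {adjective,noun}; 3:flalkmaun {preposition,determiner}; 4:flaidaurn {determiner,noun}; 5:flaidaurn {determiner,noun}; 6:kraimaarp {determiner,adjective}; 7:krit {noun,preposition}; 8:sloir {adjective}; 9:praalk {determiner}; 10:murmei {adverb}.
At position 1, choosing determiner makes rule 4 impossible to satisfy; hence preposition.
At position 2, choosing noun makes rule 2 impossible to satisfy; hence adjective.
At position 3, choosing determiner makes rule 4 impossible to satisfy; hence preposition.
At position 4, choosing determiner makes rule 4 impossible to satisfy; hence noun.
At position 5, choosing determiner makes rule 4 impossible to satisfy; hence noun.
At position 6, choosing determiner makes rule 2 impossible to satisfy; hence adjective.
At position 7, choosing noun makes rule 5 impossible to satisfy; hence preposition.
The unique satisfying tagging is: preposition adjective preposition noun noun adjective preposition adjective determiner adverb.
Rule-by-rule: rule 1 satisfied; rule 2 satisfied; rule 3 satisfied; rule 4 satisfied; rule 5 satisfied.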